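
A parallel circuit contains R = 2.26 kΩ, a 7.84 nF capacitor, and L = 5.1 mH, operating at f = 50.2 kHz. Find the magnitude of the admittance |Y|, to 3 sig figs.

1.90 mS

ω = 2πf = 315400 rad/s
X_L = ωL = 1610 Ω
X_C = 1/(ωC) = 404 Ω
Parallel: admittances add. Y = 1/R + 1/(jωL) + jωC
Y = (0.000442 + j0.00185) S
|Y| = 0.00190 S → |Z| = 1/|Y| = 525 Ω, ∠Z = −∠Y = -76.6°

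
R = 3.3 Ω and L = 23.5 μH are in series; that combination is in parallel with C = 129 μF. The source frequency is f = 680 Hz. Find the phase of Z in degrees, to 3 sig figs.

ω = 2πf = 4273 rad/s
X_L = ωL = 0.100 Ω
X_C = 1/(ωC) = 1.81 Ω
Branch 1 (R+jX_L): Z₁ = 3.30 + j0.100 Ω, |Z₁| = 3.30 Ω
Branch 2 (−jX_C): Z₂ = −j1.81 Ω
Parallel: Z = Z₁Z₂/(Z₁+Z₂), |Z| = 1.61 Ω, ∠Z = -60.8°

-60.8°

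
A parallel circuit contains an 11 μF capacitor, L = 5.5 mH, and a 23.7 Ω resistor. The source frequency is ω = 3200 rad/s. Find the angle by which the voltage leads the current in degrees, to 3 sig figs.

27.1°

X_L = ωL = 17.6 Ω
X_C = 1/(ωC) = 28.4 Ω
Parallel: admittances add. Y = 1/R + 1/(jωL) + jωC
Y = (0.0422 − j0.0216) S
|Y| = 0.0474 S → |Z| = 1/|Y| = 21.1 Ω, ∠Z = −∠Y = 27.1°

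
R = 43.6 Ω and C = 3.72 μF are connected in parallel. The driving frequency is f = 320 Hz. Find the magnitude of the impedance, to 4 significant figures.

41.45 Ω

ω = 2πf = 2011 rad/s
X_C = 1/(ωC) = 133.7 Ω
Parallel: admittances add. Y = 1/R + jωC
Y = (0.02294 + j0.007480) S
|Y| = 0.02412 S → |Z| = 1/|Y| = 41.45 Ω, ∠Z = −∠Y = -18.06°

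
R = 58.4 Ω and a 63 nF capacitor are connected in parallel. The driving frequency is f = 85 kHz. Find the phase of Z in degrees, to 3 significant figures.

-63.0°

ω = 2πf = 534100 rad/s
X_C = 1/(ωC) = 29.7 Ω
Parallel: admittances add. Y = 1/R + jωC
Y = (0.0171 + j0.0336) S
|Y| = 0.0378 S → |Z| = 1/|Y| = 26.5 Ω, ∠Z = −∠Y = -63.0°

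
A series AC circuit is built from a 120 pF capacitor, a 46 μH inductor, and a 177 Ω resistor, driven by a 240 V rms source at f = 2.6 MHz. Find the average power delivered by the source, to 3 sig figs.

114 W

ω = 2πf = 1.634e+07 rad/s
X_L = ωL = 751 Ω
X_C = 1/(ωC) = 510 Ω
Net reactance X = X_L − X_C = 241 Ω
Z = 177 + j241 Ω
|Z| = √(177² + 241²) = 299 Ω
∠Z = arctan(241/177) = 53.7°
I = V/|Z| = 802 mA
P = VI cos φ = 240 × 0.802 × cos(53.7°) = 114 W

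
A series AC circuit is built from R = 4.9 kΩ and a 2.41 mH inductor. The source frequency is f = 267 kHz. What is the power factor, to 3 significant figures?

ω = 2πf = 1.678e+06 rad/s
X_L = ωL = 4040 Ω
Z = 4900 + j4040 Ω
|Z| = √(4900² + 4040²) = 6350 Ω
∠Z = arctan(4040/4900) = 39.5°
cos φ = cos(39.5°) = 0.771

0.771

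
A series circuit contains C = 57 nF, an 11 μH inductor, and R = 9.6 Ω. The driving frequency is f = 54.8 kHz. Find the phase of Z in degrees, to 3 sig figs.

ω = 2πf = 344300 rad/s
X_L = ωL = 3.79 Ω
X_C = 1/(ωC) = 51.0 Ω
Net reactance X = X_L − X_C = -47.2 Ω
Z = 9.60 − j47.2 Ω
|Z| = √(9.60² + 47.2²) = 48.1 Ω
∠Z = arctan(-47.2/9.60) = -78.5°

-78.5°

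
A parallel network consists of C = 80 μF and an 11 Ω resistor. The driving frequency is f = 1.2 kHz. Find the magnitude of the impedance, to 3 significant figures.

ω = 2πf = 7540 rad/s
X_C = 1/(ωC) = 1.66 Ω
Parallel: admittances add. Y = 1/R + jωC
Y = (0.0909 + j0.603) S
|Y| = 0.610 S → |Z| = 1/|Y| = 1.64 Ω, ∠Z = −∠Y = -81.4°

1.64 Ω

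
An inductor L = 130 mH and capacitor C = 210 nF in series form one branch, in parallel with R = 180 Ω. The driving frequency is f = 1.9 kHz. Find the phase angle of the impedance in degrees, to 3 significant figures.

8.87°

ω = 2πf = 11940 rad/s
X_L = ωL = 1550 Ω
X_C = 1/(ωC) = 399 Ω
Branch 1: Z₁ = R = 180 Ω
Branch 2 (series LC): Z₂ = j(X_L − X_C) = j1150 Ω
Parallel: Z = Z₁Z₂/(Z₁+Z₂), |Z| = 178 Ω, ∠Z = 8.87°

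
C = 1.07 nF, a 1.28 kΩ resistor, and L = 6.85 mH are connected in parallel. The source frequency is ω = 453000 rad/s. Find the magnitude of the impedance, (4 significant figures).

X_L = ωL = 3103 Ω
X_C = 1/(ωC) = 2063 Ω
Parallel: admittances add. Y = 1/R + 1/(jωL) + jωC
Y = (0.0007813 + j0.0001624) S
|Y| = 0.0007980 S → |Z| = 1/|Y| = 1253 Ω, ∠Z = −∠Y = -11.75°

1253 Ω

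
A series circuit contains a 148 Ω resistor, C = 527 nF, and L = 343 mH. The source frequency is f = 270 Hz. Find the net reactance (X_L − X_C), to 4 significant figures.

-536.6 Ω

ω = 2πf = 1696 rad/s
X_L = ωL = 581.9 Ω
X_C = 1/(ωC) = 1119 Ω
X = 581.9 − 1119 = -536.6 Ω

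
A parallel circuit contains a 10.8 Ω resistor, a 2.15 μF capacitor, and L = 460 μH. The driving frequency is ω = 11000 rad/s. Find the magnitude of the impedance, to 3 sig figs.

X_L = ωL = 5.06 Ω
X_C = 1/(ωC) = 42.3 Ω
Parallel: admittances add. Y = 1/R + 1/(jωL) + jωC
Y = (0.0926 − j0.174) S
|Y| = 0.197 S → |Z| = 1/|Y| = 5.07 Ω, ∠Z = −∠Y = 62.0°

5.07 Ω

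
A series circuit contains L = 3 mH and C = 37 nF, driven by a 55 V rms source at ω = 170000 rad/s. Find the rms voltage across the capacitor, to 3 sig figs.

X_L = ωL = 510 Ω
X_C = 1/(ωC) = 159 Ω
Net reactance X = X_L − X_C = 351 Ω
Z = j351 Ω
|Z| = √(0² + 351²) = 351 Ω
I = V/|Z| = 157 mA
V_C = I·|Z_C| = 0.157 × 159 = 24.9 V

24.9 V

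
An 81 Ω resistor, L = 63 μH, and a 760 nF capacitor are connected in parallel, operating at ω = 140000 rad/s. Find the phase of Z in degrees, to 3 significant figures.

29.5°

X_L = ωL = 8.82 Ω
X_C = 1/(ωC) = 9.40 Ω
Parallel: admittances add. Y = 1/R + 1/(jωL) + jωC
Y = (0.0123 − j0.00698) S
|Y| = 0.0142 S → |Z| = 1/|Y| = 70.5 Ω, ∠Z = −∠Y = 29.5°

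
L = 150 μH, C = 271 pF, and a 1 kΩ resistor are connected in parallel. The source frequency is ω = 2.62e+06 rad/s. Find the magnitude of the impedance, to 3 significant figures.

X_L = ωL = 393 Ω
X_C = 1/(ωC) = 1410 Ω
Parallel: admittances add. Y = 1/R + 1/(jωL) + jωC
Y = (0.00100 − j0.00183) S
|Y| = 0.00209 S → |Z| = 1/|Y| = 479 Ω, ∠Z = −∠Y = 61.4°

479 Ω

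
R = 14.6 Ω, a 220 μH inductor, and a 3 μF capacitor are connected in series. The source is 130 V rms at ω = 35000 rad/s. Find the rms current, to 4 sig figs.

X_L = ωL = 7.700 Ω
X_C = 1/(ωC) = 9.524 Ω
Net reactance X = X_L − X_C = -1.824 Ω
Z = 14.60 − j1.824 Ω
|Z| = √(14.60² + 1.824²) = 14.71 Ω
I = V/|Z| = 130/14.71 = 8.835 A

8.835 A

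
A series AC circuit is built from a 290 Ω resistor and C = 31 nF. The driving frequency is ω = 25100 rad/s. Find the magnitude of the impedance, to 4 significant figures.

X_C = 1/(ωC) = 1285 Ω
Z = 290.0 − j1285 Ω
|Z| = √(290.0² + 1285²) = 1317 Ω

1317 Ω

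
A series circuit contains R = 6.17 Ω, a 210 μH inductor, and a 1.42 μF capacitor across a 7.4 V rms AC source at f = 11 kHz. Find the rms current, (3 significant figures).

982 mA

ω = 2πf = 69120 rad/s
X_L = ωL = 14.5 Ω
X_C = 1/(ωC) = 10.2 Ω
Net reactance X = X_L − X_C = 4.32 Ω
Z = 6.17 + j4.32 Ω
|Z| = √(6.17² + 4.32²) = 7.53 Ω
I = V/|Z| = 7.4/7.53 = 982 mA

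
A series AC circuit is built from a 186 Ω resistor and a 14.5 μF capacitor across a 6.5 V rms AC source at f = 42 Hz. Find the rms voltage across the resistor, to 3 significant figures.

3.77 V

ω = 2πf = 263.9 rad/s
X_C = 1/(ωC) = 261 Ω
Z = 186 − j261 Ω
|Z| = √(186² + 261²) = 321 Ω
I = V/|Z| = 20.3 mA
V_R = I·|Z_R| = 0.0203 × 186 = 3.77 V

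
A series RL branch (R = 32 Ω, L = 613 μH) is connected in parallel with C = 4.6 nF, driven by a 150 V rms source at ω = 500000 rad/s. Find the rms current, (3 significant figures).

X_L = ωL = 306 Ω
X_C = 1/(ωC) = 435 Ω
Branch 1 (R+jX_L): Z₁ = 32.0 + j306 Ω, |Z₁| = 308 Ω
Branch 2 (−jX_C): Z₂ = −j435 Ω
Parallel: Z = Z₁Z₂/(Z₁+Z₂), |Z| = 1010 Ω, ∠Z = 70.0°
I = V/|Z| = 150/1010 = 148 mA

148 mA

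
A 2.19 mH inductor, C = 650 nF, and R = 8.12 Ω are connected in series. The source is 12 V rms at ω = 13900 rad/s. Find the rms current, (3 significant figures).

149 mA

X_L = ωL = 30.4 Ω
X_C = 1/(ωC) = 111 Ω
Net reactance X = X_L − X_C = -80.2 Ω
Z = 8.12 − j80.2 Ω
|Z| = √(8.12² + 80.2²) = 80.6 Ω
I = V/|Z| = 12/80.6 = 149 mA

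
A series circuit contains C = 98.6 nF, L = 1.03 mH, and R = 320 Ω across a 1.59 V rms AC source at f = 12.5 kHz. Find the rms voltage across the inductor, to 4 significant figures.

ω = 2πf = 78540 rad/s
X_L = ωL = 80.90 Ω
X_C = 1/(ωC) = 129.1 Ω
Net reactance X = X_L − X_C = -48.24 Ω
Z = 320.0 − j48.24 Ω
|Z| = √(320.0² + 48.24²) = 323.6 Ω
I = V/|Z| = 4.913 mA
V_L = I·|Z_L| = 0.004913 × 80.90 = 0.3975 V

0.3975 V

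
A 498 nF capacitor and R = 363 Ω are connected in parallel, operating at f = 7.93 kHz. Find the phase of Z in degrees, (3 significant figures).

ω = 2πf = 49830 rad/s
X_C = 1/(ωC) = 40.3 Ω
Parallel: admittances add. Y = 1/R + jωC
Y = (0.00275 + j0.0248) S
|Y| = 0.0250 S → |Z| = 1/|Y| = 40.1 Ω, ∠Z = −∠Y = -83.7°

-83.7°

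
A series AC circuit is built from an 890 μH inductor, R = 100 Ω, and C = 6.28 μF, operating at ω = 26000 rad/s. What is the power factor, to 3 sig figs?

X_L = ωL = 23.1 Ω
X_C = 1/(ωC) = 6.12 Ω
Net reactance X = X_L − X_C = 17.0 Ω
Z = 100 + j17.0 Ω
|Z| = √(100² + 17.0²) = 101 Ω
∠Z = arctan(17.0/100) = 9.66°
cos φ = cos(9.66°) = 0.986

0.986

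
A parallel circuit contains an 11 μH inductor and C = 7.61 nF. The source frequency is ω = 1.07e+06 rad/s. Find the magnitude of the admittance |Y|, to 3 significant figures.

76.8 mS

X_L = ωL = 11.8 Ω
X_C = 1/(ωC) = 123 Ω
Parallel: admittances add. Y = 1/(jωL) + jωC
Y = (0 − j0.0768) S
|Y| = 0.0768 S → |Z| = 1/|Y| = 13.0 Ω, ∠Z = −∠Y = 90.0°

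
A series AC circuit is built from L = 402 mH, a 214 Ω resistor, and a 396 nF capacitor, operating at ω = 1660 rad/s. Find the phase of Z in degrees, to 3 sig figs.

X_L = ωL = 667 Ω
X_C = 1/(ωC) = 1520 Ω
Net reactance X = X_L − X_C = -854 Ω
Z = 214 − j854 Ω
|Z| = √(214² + 854²) = 880 Ω
∠Z = arctan(-854/214) = -75.9°

-75.9°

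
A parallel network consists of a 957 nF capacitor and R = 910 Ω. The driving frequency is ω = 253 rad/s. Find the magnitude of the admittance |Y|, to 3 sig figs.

X_C = 1/(ωC) = 4130 Ω
Parallel: admittances add. Y = 1/R + jωC
Y = (0.00110 + j0.000242) S
|Y| = 0.00113 S → |Z| = 1/|Y| = 889 Ω, ∠Z = −∠Y = -12.4°

1.13 mS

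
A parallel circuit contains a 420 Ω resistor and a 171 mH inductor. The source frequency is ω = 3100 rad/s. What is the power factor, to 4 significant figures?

X_L = ωL = 530.1 Ω
Parallel: admittances add. Y = 1/R + 1/(jωL)
Y = (0.002381 − j0.001886) S
|Y| = 0.003038 S → |Z| = 1/|Y| = 329.2 Ω, ∠Z = −∠Y = 38.39°
cos φ = cos(38.39°) = 0.7838

0.7838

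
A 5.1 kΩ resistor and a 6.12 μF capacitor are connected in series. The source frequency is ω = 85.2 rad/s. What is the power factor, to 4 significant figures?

X_C = 1/(ωC) = 1918 Ω
Z = 5100 − j1918 Ω
|Z| = √(5100² + 1918²) = 5449 Ω
∠Z = arctan(-1918/5100) = -20.61°
cos φ = cos(-20.61°) = 0.9360

0.9360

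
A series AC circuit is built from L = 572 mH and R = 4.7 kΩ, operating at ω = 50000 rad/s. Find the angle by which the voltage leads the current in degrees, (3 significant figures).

X_L = ωL = 28600 Ω
Z = 4700 + j28600 Ω
|Z| = √(4700² + 28600²) = 29000 Ω
∠Z = arctan(28600/4700) = 80.7°

80.7°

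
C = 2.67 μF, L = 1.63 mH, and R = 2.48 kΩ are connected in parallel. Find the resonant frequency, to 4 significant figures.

2.413 kHz

ω₀ = 1/√(LC) = 1/√(0.00163 × 2.67e-06) = 15160 rad/s
f₀ = ω₀/(2π) = 2.413 kHz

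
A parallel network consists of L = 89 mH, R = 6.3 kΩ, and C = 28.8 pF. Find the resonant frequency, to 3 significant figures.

99.4 kHz

ω₀ = 1/√(LC) = 1/√(0.089 × 2.88e-11) = 624600 rad/s
f₀ = ω₀/(2π) = 99.4 kHz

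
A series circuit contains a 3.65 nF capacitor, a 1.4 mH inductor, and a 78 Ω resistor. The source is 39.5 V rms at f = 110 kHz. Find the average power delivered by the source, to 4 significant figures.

ω = 2πf = 691200 rad/s
X_L = ωL = 967.6 Ω
X_C = 1/(ωC) = 396.4 Ω
Net reactance X = X_L − X_C = 571.2 Ω
Z = 78.00 + j571.2 Ω
|Z| = √(78.00² + 571.2²) = 576.5 Ω
∠Z = arctan(571.2/78.00) = 82.22°
I = V/|Z| = 68.52 mA
P = VI cos φ = 39.5 × 0.06852 × cos(82.22°) = 366.2 mW

366.2 mW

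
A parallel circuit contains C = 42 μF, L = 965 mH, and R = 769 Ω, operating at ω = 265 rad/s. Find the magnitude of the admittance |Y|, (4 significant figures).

7.336 mS

X_L = ωL = 255.7 Ω
X_C = 1/(ωC) = 89.85 Ω
Parallel: admittances add. Y = 1/R + 1/(jωL) + jωC
Y = (0.001300 + j0.007220) S
|Y| = 0.007336 S → |Z| = 1/|Y| = 136.3 Ω, ∠Z = −∠Y = -79.79°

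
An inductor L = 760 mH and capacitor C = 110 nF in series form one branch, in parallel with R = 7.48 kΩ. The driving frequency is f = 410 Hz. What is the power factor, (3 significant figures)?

0.206

ω = 2πf = 2576 rad/s
X_L = ωL = 1960 Ω
X_C = 1/(ωC) = 3530 Ω
Branch 1: Z₁ = R = 7480 Ω
Branch 2 (series LC): Z₂ = j(X_L − X_C) = −j1570 Ω
Parallel: Z = Z₁Z₂/(Z₁+Z₂), |Z| = 1540 Ω, ∠Z = -78.1°
cos φ = cos(-78.1°) = 0.206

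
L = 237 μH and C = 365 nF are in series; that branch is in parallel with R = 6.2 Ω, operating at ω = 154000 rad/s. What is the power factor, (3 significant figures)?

X_L = ωL = 36.5 Ω
X_C = 1/(ωC) = 17.8 Ω
Branch 1: Z₁ = R = 6.20 Ω
Branch 2 (series LC): Z₂ = j(X_L − X_C) = j18.7 Ω
Parallel: Z = Z₁Z₂/(Z₁+Z₂), |Z| = 5.89 Ω, ∠Z = 18.3°
cos φ = cos(18.3°) = 0.949

0.949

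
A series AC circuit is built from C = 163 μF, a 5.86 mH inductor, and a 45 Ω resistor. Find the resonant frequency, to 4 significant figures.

162.8 Hz

ω₀ = 1/√(LC) = 1/√(0.00586 × 0.000163) = 1023 rad/s
f₀ = ω₀/(2π) = 162.8 Hz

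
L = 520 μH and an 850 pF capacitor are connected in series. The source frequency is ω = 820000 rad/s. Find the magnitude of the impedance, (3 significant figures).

1010 Ω

X_L = ωL = 426 Ω
X_C = 1/(ωC) = 1430 Ω
Net reactance X = X_L − X_C = -1010 Ω
Z = − j1010 Ω
|Z| = √(0² + 1010²) = 1010 Ω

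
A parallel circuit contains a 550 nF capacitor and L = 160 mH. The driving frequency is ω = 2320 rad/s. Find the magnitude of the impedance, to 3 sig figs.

X_L = ωL = 371 Ω
X_C = 1/(ωC) = 784 Ω
Parallel: admittances add. Y = 1/(jωL) + jωC
Y = (0 − j0.00142) S
|Y| = 0.00142 S → |Z| = 1/|Y| = 705 Ω, ∠Z = −∠Y = 90.0°

705 Ω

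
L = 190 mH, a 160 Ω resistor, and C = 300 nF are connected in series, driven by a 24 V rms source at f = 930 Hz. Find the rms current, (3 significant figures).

ω = 2πf = 5843 rad/s
X_L = ωL = 1110 Ω
X_C = 1/(ωC) = 570 Ω
Net reactance X = X_L − X_C = 540 Ω
Z = 160 + j540 Ω
|Z| = √(160² + 540²) = 563 Ω
I = V/|Z| = 24/563 = 42.6 mA

42.6 mA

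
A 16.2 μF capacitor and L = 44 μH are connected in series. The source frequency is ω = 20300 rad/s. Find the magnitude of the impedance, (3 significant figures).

X_L = ωL = 0.893 Ω
X_C = 1/(ωC) = 3.04 Ω
Net reactance X = X_L − X_C = -2.15 Ω
Z = − j2.15 Ω
|Z| = √(0² + 2.15²) = 2.15 Ω

2.15 Ω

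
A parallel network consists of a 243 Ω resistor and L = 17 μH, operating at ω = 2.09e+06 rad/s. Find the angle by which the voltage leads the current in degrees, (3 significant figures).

81.7°

X_L = ωL = 35.5 Ω
Parallel: admittances add. Y = 1/R + 1/(jωL)
Y = (0.00412 − j0.0281) S
|Y| = 0.0284 S → |Z| = 1/|Y| = 35.2 Ω, ∠Z = −∠Y = 81.7°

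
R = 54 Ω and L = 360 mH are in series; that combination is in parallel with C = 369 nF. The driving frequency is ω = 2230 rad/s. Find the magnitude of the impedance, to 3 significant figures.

2350 Ω

X_L = ωL = 803 Ω
X_C = 1/(ωC) = 1220 Ω
Branch 1 (R+jX_L): Z₁ = 54.0 + j803 Ω, |Z₁| = 805 Ω
Branch 2 (−jX_C): Z₂ = −j1220 Ω
Parallel: Z = Z₁Z₂/(Z₁+Z₂), |Z| = 2350 Ω, ∠Z = 78.7°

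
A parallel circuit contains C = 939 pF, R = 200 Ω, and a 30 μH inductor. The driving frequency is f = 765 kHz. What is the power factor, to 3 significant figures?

0.900

ω = 2πf = 4.807e+06 rad/s
X_L = ωL = 144 Ω
X_C = 1/(ωC) = 222 Ω
Parallel: admittances add. Y = 1/R + 1/(jωL) + jωC
Y = (0.00500 − j0.00242) S
|Y| = 0.00556 S → |Z| = 1/|Y| = 180 Ω, ∠Z = −∠Y = 25.8°
cos φ = cos(25.8°) = 0.900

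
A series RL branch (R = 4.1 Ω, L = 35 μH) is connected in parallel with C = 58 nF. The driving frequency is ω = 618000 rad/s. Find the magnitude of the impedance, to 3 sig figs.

82.0 Ω

X_L = ωL = 21.6 Ω
X_C = 1/(ωC) = 27.9 Ω
Branch 1 (R+jX_L): Z₁ = 4.10 + j21.6 Ω, |Z₁| = 22.0 Ω
Branch 2 (−jX_C): Z₂ = −j27.9 Ω
Parallel: Z = Z₁Z₂/(Z₁+Z₂), |Z| = 82.0 Ω, ∠Z = 46.1°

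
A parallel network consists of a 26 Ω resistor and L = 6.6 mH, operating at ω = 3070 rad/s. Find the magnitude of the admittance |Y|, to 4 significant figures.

X_L = ωL = 20.26 Ω
Parallel: admittances add. Y = 1/R + 1/(jωL)
Y = (0.03846 − j0.04935) S
|Y| = 0.06257 S → |Z| = 1/|Y| = 15.98 Ω, ∠Z = −∠Y = 52.07°

62.57 mS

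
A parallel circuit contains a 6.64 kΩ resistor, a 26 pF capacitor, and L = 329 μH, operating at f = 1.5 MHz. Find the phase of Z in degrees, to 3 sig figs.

27.2°

ω = 2πf = 9.425e+06 rad/s
X_L = ωL = 3100 Ω
X_C = 1/(ωC) = 4080 Ω
Parallel: admittances add. Y = 1/R + 1/(jωL) + jωC
Y = (0.000151 − j7.75e-05) S
|Y| = 0.000169 S → |Z| = 1/|Y| = 5900 Ω, ∠Z = −∠Y = 27.2°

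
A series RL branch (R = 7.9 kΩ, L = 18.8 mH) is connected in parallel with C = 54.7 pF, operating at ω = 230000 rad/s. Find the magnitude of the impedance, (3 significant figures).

X_L = ωL = 4320 Ω
X_C = 1/(ωC) = 79500 Ω
Branch 1 (R+jX_L): Z₁ = 7900 + j4320 Ω, |Z₁| = 9010 Ω
Branch 2 (−jX_C): Z₂ = −j79500 Ω
Parallel: Z = Z₁Z₂/(Z₁+Z₂), |Z| = 9470 Ω, ∠Z = 22.7°

9470 Ω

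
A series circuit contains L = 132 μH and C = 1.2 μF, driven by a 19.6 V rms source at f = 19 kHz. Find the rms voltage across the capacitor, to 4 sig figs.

15.59 V

ω = 2πf = 119400 rad/s
X_L = ωL = 15.76 Ω
X_C = 1/(ωC) = 6.980 Ω
Net reactance X = X_L − X_C = 8.778 Ω
Z = j8.778 Ω
|Z| = √(0² + 8.778²) = 8.778 Ω
I = V/|Z| = 2.233 A
V_C = I·|Z_C| = 2.233 × 6.980 = 15.59 V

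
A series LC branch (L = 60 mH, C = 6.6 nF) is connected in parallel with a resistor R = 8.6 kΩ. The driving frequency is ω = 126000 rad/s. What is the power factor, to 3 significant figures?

0.594

X_L = ωL = 7560 Ω
X_C = 1/(ωC) = 1200 Ω
Branch 1: Z₁ = R = 8600 Ω
Branch 2 (series LC): Z₂ = j(X_L − X_C) = j6360 Ω
Parallel: Z = Z₁Z₂/(Z₁+Z₂), |Z| = 5110 Ω, ∠Z = 53.5°
cos φ = cos(53.5°) = 0.594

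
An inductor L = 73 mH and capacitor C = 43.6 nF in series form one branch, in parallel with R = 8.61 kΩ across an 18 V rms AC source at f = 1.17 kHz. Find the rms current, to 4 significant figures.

ω = 2πf = 7351 rad/s
X_L = ωL = 536.6 Ω
X_C = 1/(ωC) = 3120 Ω
Branch 1: Z₁ = R = 8610 Ω
Branch 2 (series LC): Z₂ = j(X_L − X_C) = −j2583 Ω
Parallel: Z = Z₁Z₂/(Z₁+Z₂), |Z| = 2474 Ω, ∠Z = -73.30°
I = V/|Z| = 18/2474 = 7.275 mA

7.275 mA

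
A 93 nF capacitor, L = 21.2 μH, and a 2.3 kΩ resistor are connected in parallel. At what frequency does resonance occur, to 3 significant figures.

113 kHz

ω₀ = 1/√(LC) = 1/√(2.12e-05 × 9.3e-08) = 712200 rad/s
f₀ = ω₀/(2π) = 113 kHz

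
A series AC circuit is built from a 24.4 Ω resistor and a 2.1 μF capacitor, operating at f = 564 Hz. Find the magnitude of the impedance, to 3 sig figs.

137 Ω

ω = 2πf = 3544 rad/s
X_C = 1/(ωC) = 134 Ω
Z = 24.4 − j134 Ω
|Z| = √(24.4² + 134²) = 137 Ω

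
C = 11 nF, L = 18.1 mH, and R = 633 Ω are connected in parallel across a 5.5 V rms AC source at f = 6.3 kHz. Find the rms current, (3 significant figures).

ω = 2πf = 39580 rad/s
X_L = ωL = 716 Ω
X_C = 1/(ωC) = 2300 Ω
Parallel: admittances add. Y = 1/R + 1/(jωL) + jωC
Y = (0.00158 − j0.000960) S
|Y| = 0.00185 S → |Z| = 1/|Y| = 541 Ω, ∠Z = −∠Y = 31.3°
I = V/|Z| = 5.5/541 = 10.2 mA

10.2 mA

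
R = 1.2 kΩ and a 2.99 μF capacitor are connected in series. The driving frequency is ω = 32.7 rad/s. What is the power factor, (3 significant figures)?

X_C = 1/(ωC) = 10200 Ω
Z = 1200 − j10200 Ω
|Z| = √(1200² + 10200²) = 10300 Ω
∠Z = arctan(-10200/1200) = -83.3°
cos φ = cos(-83.3°) = 0.117

0.117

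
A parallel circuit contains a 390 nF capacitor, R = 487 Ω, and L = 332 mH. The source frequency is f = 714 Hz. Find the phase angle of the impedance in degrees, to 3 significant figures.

-27.7°

ω = 2πf = 4486 rad/s
X_L = ωL = 1490 Ω
X_C = 1/(ωC) = 572 Ω
Parallel: admittances add. Y = 1/R + 1/(jωL) + jωC
Y = (0.00205 + j0.00108) S
|Y| = 0.00232 S → |Z| = 1/|Y| = 431 Ω, ∠Z = −∠Y = -27.7°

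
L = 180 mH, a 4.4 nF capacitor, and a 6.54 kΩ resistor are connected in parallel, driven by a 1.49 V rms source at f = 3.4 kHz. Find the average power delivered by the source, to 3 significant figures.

ω = 2πf = 21360 rad/s
X_L = ωL = 3850 Ω
X_C = 1/(ωC) = 10600 Ω
Parallel: admittances add. Y = 1/R + 1/(jωL) + jωC
Y = (0.000153 − j0.000166) S
|Y| = 0.000226 S → |Z| = 1/|Y| = 4430 Ω, ∠Z = −∠Y = 47.4°
I = V/|Z| = 336 μA
P = VI cos φ = 1.49 × 0.000336 × cos(47.4°) = 339 μW

339 μW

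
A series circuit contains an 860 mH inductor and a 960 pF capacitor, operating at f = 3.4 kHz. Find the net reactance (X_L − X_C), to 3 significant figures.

-30400 Ω

ω = 2πf = 21360 rad/s
X_L = ωL = 18400 Ω
X_C = 1/(ωC) = 48800 Ω
X = 18400 − 48800 = -30400 Ω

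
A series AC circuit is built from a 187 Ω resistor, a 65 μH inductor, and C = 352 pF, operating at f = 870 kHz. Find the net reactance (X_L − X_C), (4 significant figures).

-164.4 Ω

ω = 2πf = 5.466e+06 rad/s
X_L = ωL = 355.3 Ω
X_C = 1/(ωC) = 519.7 Ω
X = 355.3 − 519.7 = -164.4 Ω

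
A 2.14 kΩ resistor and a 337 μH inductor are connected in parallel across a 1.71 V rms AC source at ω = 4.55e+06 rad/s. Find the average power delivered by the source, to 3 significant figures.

1.37 mW

X_L = ωL = 1530 Ω
Parallel: admittances add. Y = 1/R + 1/(jωL)
Y = (0.000467 − j0.000652) S
|Y| = 0.000802 S → |Z| = 1/|Y| = 1250 Ω, ∠Z = −∠Y = 54.4°
I = V/|Z| = 1.37 mA
P = VI cos φ = 1.71 × 0.00137 × cos(54.4°) = 1.37 mW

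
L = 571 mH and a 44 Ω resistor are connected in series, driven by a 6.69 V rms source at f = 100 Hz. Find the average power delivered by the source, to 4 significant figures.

15.07 mW

ω = 2πf = 628.3 rad/s
X_L = ωL = 358.8 Ω
Z = 44.00 + j358.8 Ω
|Z| = √(44.00² + 358.8²) = 361.5 Ω
∠Z = arctan(358.8/44.00) = 83.01°
I = V/|Z| = 18.51 mA
P = VI cos φ = 6.69 × 0.01851 × cos(83.01°) = 15.07 mW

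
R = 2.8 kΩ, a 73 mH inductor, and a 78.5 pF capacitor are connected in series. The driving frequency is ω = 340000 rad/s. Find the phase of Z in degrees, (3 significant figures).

X_L = ωL = 24800 Ω
X_C = 1/(ωC) = 37500 Ω
Net reactance X = X_L − X_C = -12600 Ω
Z = 2800 − j12600 Ω
|Z| = √(2800² + 12600²) = 13000 Ω
∠Z = arctan(-12600/2800) = -77.5°

-77.5°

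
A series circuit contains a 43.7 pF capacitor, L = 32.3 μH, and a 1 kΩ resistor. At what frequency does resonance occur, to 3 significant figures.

ω₀ = 1/√(LC) = 1/√(3.23e-05 × 4.37e-11) = 2.662e+07 rad/s
f₀ = ω₀/(2π) = 4.24 MHz

4.24 MHz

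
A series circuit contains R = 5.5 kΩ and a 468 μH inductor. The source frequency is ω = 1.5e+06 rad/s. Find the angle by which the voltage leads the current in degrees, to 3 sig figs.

X_L = ωL = 702 Ω
Z = 5500 + j702 Ω
|Z| = √(5500² + 702²) = 5540 Ω
∠Z = arctan(702/5500) = 7.27°

7.27°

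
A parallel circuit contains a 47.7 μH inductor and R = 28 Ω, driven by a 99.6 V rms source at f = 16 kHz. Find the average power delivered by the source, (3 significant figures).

ω = 2πf = 100500 rad/s
X_L = ωL = 4.80 Ω
Parallel: admittances add. Y = 1/R + 1/(jωL)
Y = (0.0357 − j0.209) S
|Y| = 0.212 S → |Z| = 1/|Y| = 4.73 Ω, ∠Z = −∠Y = 80.3°
I = V/|Z| = 21.1 A
P = VI cos φ = 99.6 × 21.1 × cos(80.3°) = 354 W

354 W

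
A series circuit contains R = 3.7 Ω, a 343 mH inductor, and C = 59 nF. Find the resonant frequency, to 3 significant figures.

1.12 kHz

ω₀ = 1/√(LC) = 1/√(0.343 × 5.9e-08) = 7030 rad/s
f₀ = ω₀/(2π) = 1.12 kHz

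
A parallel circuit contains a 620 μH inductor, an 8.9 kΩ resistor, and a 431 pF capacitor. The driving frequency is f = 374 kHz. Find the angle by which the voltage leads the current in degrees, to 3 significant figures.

-71.0°

ω = 2πf = 2.35e+06 rad/s
X_L = ωL = 1460 Ω
X_C = 1/(ωC) = 987 Ω
Parallel: admittances add. Y = 1/R + 1/(jωL) + jωC
Y = (0.000112 + j0.000326) S
|Y| = 0.000345 S → |Z| = 1/|Y| = 2900 Ω, ∠Z = −∠Y = -71.0°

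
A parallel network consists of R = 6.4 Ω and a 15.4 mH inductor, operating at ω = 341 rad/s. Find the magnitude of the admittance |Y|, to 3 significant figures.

246 mS

X_L = ωL = 5.25 Ω
Parallel: admittances add. Y = 1/R + 1/(jωL)
Y = (0.156 − j0.190) S
|Y| = 0.246 S → |Z| = 1/|Y| = 4.06 Ω, ∠Z = −∠Y = 50.6°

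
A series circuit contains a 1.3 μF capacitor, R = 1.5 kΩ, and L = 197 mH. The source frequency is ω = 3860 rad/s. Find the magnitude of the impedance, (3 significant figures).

X_L = ωL = 760 Ω
X_C = 1/(ωC) = 199 Ω
Net reactance X = X_L − X_C = 561 Ω
Z = 1500 + j561 Ω
|Z| = √(1500² + 561²) = 1600 Ω

1600 Ω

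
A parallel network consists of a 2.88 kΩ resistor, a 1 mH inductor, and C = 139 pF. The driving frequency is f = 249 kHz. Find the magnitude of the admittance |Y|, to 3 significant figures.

546 μS

ω = 2πf = 1.565e+06 rad/s
X_L = ωL = 1560 Ω
X_C = 1/(ωC) = 4600 Ω
Parallel: admittances add. Y = 1/R + 1/(jωL) + jωC
Y = (0.000347 − j0.000422) S
|Y| = 0.000546 S → |Z| = 1/|Y| = 1830 Ω, ∠Z = −∠Y = 50.5°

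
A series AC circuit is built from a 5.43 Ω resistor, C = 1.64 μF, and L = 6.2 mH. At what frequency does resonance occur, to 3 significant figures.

ω₀ = 1/√(LC) = 1/√(0.0062 × 1.64e-06) = 9917 rad/s
f₀ = ω₀/(2π) = 1.58 kHz

1.58 kHz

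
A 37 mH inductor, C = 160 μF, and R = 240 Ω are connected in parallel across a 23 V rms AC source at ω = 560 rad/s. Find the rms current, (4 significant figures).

X_L = ωL = 20.72 Ω
X_C = 1/(ωC) = 11.16 Ω
Parallel: admittances add. Y = 1/R + 1/(jωL) + jωC
Y = (0.004167 + j0.04134) S
|Y| = 0.04155 S → |Z| = 1/|Y| = 24.07 Ω, ∠Z = −∠Y = -84.24°
I = V/|Z| = 23/24.07 = 955.6 mA

955.6 mA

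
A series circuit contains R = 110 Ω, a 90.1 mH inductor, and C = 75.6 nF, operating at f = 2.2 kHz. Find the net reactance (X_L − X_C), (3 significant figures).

289 Ω

ω = 2πf = 13820 rad/s
X_L = ωL = 1250 Ω
X_C = 1/(ωC) = 957 Ω
X = 1250 − 957 = 289 Ω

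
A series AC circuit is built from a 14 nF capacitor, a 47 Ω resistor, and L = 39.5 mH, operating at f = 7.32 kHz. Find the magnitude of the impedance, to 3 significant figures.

268 Ω

ω = 2πf = 45990 rad/s
X_L = ωL = 1820 Ω
X_C = 1/(ωC) = 1550 Ω
Net reactance X = X_L − X_C = 264 Ω
Z = 47.0 + j264 Ω
|Z| = √(47.0² + 264²) = 268 Ω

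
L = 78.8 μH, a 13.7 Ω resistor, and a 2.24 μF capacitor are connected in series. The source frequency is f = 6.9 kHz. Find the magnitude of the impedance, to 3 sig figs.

ω = 2πf = 43350 rad/s
X_L = ωL = 3.42 Ω
X_C = 1/(ωC) = 10.3 Ω
Net reactance X = X_L − X_C = -6.88 Ω
Z = 13.7 − j6.88 Ω
|Z| = √(13.7² + 6.88²) = 15.3 Ω

15.3 Ω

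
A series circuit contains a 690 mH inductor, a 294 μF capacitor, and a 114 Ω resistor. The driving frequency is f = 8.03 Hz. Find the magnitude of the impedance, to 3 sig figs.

ω = 2πf = 50.45 rad/s
X_L = ωL = 34.8 Ω
X_C = 1/(ωC) = 67.4 Ω
Net reactance X = X_L − X_C = -32.6 Ω
Z = 114 − j32.6 Ω
|Z| = √(114² + 32.6²) = 119 Ω

119 Ω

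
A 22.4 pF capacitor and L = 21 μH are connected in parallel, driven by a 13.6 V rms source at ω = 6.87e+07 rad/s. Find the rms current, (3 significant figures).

11.5 mA

X_L = ωL = 1440 Ω
X_C = 1/(ωC) = 650 Ω
Parallel: admittances add. Y = 1/(jωL) + jωC
Y = (0 + j0.000846) S
|Y| = 0.000846 S → |Z| = 1/|Y| = 1180 Ω, ∠Z = −∠Y = -90.0°
I = V/|Z| = 13.6/1180 = 11.5 mA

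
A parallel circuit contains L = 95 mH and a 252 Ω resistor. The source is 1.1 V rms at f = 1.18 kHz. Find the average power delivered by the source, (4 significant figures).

4.802 mW

ω = 2πf = 7414 rad/s
X_L = ωL = 704.3 Ω
Parallel: admittances add. Y = 1/R + 1/(jωL)
Y = (0.003968 − j0.001420) S
|Y| = 0.004215 S → |Z| = 1/|Y| = 237.3 Ω, ∠Z = −∠Y = 19.69°
I = V/|Z| = 4.636 mA
P = VI cos φ = 1.1 × 0.004636 × cos(19.69°) = 4.802 mW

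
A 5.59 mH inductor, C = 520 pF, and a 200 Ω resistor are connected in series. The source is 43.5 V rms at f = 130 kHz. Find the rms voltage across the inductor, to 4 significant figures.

ω = 2πf = 816800 rad/s
X_L = ωL = 4566 Ω
X_C = 1/(ωC) = 2354 Ω
Net reactance X = X_L − X_C = 2212 Ω
Z = 200.0 + j2212 Ω
|Z| = √(200.0² + 2212²) = 2221 Ω
I = V/|Z| = 19.59 mA
V_L = I·|Z_L| = 0.01959 × 4566 = 89.44 V

89.44 V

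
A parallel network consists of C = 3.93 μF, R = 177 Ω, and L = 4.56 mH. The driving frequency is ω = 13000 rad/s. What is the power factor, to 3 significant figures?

X_L = ωL = 59.3 Ω
X_C = 1/(ωC) = 19.6 Ω
Parallel: admittances add. Y = 1/R + 1/(jωL) + jωC
Y = (0.00565 + j0.0342) S
|Y| = 0.0347 S → |Z| = 1/|Y| = 28.8 Ω, ∠Z = −∠Y = -80.6°
cos φ = cos(-80.6°) = 0.163

0.163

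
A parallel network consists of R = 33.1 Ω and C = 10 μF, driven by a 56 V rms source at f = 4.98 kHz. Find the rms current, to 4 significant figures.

ω = 2πf = 31290 rad/s
X_C = 1/(ωC) = 3.196 Ω
Parallel: admittances add. Y = 1/R + jωC
Y = (0.03021 + j0.3129) S
|Y| = 0.3144 S → |Z| = 1/|Y| = 3.181 Ω, ∠Z = −∠Y = -84.49°
I = V/|Z| = 56/3.181 = 17.60 A

17.60 A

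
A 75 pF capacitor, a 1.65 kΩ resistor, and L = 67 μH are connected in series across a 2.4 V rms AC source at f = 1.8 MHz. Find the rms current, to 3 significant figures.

1.41 mA

ω = 2πf = 1.131e+07 rad/s
X_L = ωL = 758 Ω
X_C = 1/(ωC) = 1180 Ω
Net reactance X = X_L − X_C = -421 Ω
Z = 1650 − j421 Ω
|Z| = √(1650² + 421²) = 1700 Ω
I = V/|Z| = 2.4/1700 = 1.41 mA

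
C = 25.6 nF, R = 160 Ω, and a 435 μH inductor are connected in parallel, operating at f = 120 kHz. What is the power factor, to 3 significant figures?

ω = 2πf = 754000 rad/s
X_L = ωL = 328 Ω
X_C = 1/(ωC) = 51.8 Ω
Parallel: admittances add. Y = 1/R + 1/(jωL) + jωC
Y = (0.00625 + j0.0163) S
|Y| = 0.0174 S → |Z| = 1/|Y| = 57.4 Ω, ∠Z = −∠Y = -69.0°
cos φ = cos(-69.0°) = 0.359

0.359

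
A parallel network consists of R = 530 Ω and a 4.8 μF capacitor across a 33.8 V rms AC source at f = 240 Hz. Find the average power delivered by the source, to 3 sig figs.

2.16 W

ω = 2πf = 1508 rad/s
X_C = 1/(ωC) = 138 Ω
Parallel: admittances add. Y = 1/R + jωC
Y = (0.00189 + j0.00724) S
|Y| = 0.00748 S → |Z| = 1/|Y| = 134 Ω, ∠Z = −∠Y = -75.4°
I = V/|Z| = 253 mA
P = VI cos φ = 33.8 × 0.253 × cos(-75.4°) = 2.16 W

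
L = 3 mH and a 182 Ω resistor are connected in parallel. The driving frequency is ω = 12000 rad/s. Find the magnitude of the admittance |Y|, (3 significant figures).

28.3 mS

X_L = ωL = 36.0 Ω
Parallel: admittances add. Y = 1/R + 1/(jωL)
Y = (0.00549 − j0.0278) S
|Y| = 0.0283 S → |Z| = 1/|Y| = 35.3 Ω, ∠Z = −∠Y = 78.8°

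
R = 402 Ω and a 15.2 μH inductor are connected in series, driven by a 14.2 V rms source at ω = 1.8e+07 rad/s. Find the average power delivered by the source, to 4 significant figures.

342.8 mW

X_L = ωL = 273.6 Ω
Z = 402.0 + j273.6 Ω
|Z| = √(402.0² + 273.6²) = 486.3 Ω
∠Z = arctan(273.6/402.0) = 34.24°
I = V/|Z| = 29.20 mA
P = VI cos φ = 14.2 × 0.02920 × cos(34.24°) = 342.8 mW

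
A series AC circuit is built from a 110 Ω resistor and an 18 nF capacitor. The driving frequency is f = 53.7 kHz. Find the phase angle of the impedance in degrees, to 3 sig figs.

-56.3°

ω = 2πf = 337400 rad/s
X_C = 1/(ωC) = 165 Ω
Z = 110 − j165 Ω
|Z| = √(110² + 165²) = 198 Ω
∠Z = arctan(-165/110) = -56.3°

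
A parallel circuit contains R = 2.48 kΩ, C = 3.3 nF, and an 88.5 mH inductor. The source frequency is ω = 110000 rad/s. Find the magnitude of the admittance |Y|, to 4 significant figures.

479.9 μS

X_L = ωL = 9735 Ω
X_C = 1/(ωC) = 2755 Ω
Parallel: admittances add. Y = 1/R + 1/(jωL) + jωC
Y = (0.0004032 + j0.0002603) S
|Y| = 0.0004799 S → |Z| = 1/|Y| = 2084 Ω, ∠Z = −∠Y = -32.84°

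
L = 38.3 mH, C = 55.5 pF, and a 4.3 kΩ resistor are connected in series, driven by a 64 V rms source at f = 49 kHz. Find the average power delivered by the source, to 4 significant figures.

ω = 2πf = 307900 rad/s
X_L = ωL = 11790 Ω
X_C = 1/(ωC) = 58520 Ω
Net reactance X = X_L − X_C = -46730 Ω
Z = 4300 − j46730 Ω
|Z| = √(4300² + 46730²) = 46930 Ω
∠Z = arctan(-46730/4300) = -84.74°
I = V/|Z| = 1.364 mA
P = VI cos φ = 64 × 0.001364 × cos(-84.74°) = 7.997 mW

7.997 mW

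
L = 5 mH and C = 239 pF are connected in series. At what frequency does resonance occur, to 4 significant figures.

ω₀ = 1/√(LC) = 1/√(0.005 × 2.39e-10) = 914800 rad/s
f₀ = ω₀/(2π) = 145.6 kHz

145.6 kHz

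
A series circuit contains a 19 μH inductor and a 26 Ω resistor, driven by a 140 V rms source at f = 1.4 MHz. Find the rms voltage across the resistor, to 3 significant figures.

ω = 2πf = 8.796e+06 rad/s
X_L = ωL = 167 Ω
Z = 26.0 + j167 Ω
|Z| = √(26.0² + 167²) = 169 Ω
I = V/|Z| = 828 mA
V_R = I·|Z_R| = 0.828 × 26.0 = 21.5 V

21.5 V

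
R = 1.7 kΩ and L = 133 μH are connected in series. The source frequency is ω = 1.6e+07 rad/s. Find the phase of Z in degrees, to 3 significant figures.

51.4°

X_L = ωL = 2130 Ω
Z = 1700 + j2130 Ω
|Z| = √(1700² + 2130²) = 2720 Ω
∠Z = arctan(2130/1700) = 51.4°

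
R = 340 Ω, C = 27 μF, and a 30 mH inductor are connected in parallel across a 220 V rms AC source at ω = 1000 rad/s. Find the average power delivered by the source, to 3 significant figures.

X_L = ωL = 30.0 Ω
X_C = 1/(ωC) = 37.0 Ω
Parallel: admittances add. Y = 1/R + 1/(jωL) + jωC
Y = (0.00294 − j0.00633) S
|Y| = 0.00698 S → |Z| = 1/|Y| = 143 Ω, ∠Z = −∠Y = 65.1°
I = V/|Z| = 1.54 A
P = VI cos φ = 220 × 1.54 × cos(65.1°) = 142 W

142 W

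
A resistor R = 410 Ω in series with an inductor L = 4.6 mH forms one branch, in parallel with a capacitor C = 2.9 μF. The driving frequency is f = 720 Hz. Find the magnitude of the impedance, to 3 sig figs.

75.6 Ω

ω = 2πf = 4524 rad/s
X_L = ωL = 20.8 Ω
X_C = 1/(ωC) = 76.2 Ω
Branch 1 (R+jX_L): Z₁ = 410 + j20.8 Ω, |Z₁| = 411 Ω
Branch 2 (−jX_C): Z₂ = −j76.2 Ω
Parallel: Z = Z₁Z₂/(Z₁+Z₂), |Z| = 75.6 Ω, ∠Z = -79.4°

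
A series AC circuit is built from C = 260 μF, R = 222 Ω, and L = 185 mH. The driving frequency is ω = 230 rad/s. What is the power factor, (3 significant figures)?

0.993

X_L = ωL = 42.5 Ω
X_C = 1/(ωC) = 16.7 Ω
Net reactance X = X_L − X_C = 25.8 Ω
Z = 222 + j25.8 Ω
|Z| = √(222² + 25.8²) = 223 Ω
∠Z = arctan(25.8/222) = 6.64°
cos φ = cos(6.64°) = 0.993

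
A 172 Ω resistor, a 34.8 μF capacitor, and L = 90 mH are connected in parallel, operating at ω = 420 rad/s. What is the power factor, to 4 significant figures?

0.4408

X_L = ωL = 37.80 Ω
X_C = 1/(ωC) = 68.42 Ω
Parallel: admittances add. Y = 1/R + 1/(jωL) + jωC
Y = (0.005814 − j0.01184) S
|Y| = 0.01319 S → |Z| = 1/|Y| = 75.82 Ω, ∠Z = −∠Y = 63.85°
cos φ = cos(63.85°) = 0.4408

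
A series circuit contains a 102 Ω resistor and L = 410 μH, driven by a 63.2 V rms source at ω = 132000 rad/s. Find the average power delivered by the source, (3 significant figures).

X_L = ωL = 54.1 Ω
Z = 102 + j54.1 Ω
|Z| = √(102² + 54.1²) = 115 Ω
∠Z = arctan(54.1/102) = 27.9°
I = V/|Z| = 547 mA
P = VI cos φ = 63.2 × 0.547 × cos(27.9°) = 30.6 W

30.6 W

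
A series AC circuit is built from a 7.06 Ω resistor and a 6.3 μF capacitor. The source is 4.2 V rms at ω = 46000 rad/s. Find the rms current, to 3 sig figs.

X_C = 1/(ωC) = 3.45 Ω
Z = 7.06 − j3.45 Ω
|Z| = √(7.06² + 3.45²) = 7.86 Ω
I = V/|Z| = 4.2/7.86 = 534 mA

534 mA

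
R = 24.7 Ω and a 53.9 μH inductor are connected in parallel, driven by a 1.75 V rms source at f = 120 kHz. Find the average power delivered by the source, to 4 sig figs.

ω = 2πf = 754000 rad/s
X_L = ωL = 40.64 Ω
Parallel: admittances add. Y = 1/R + 1/(jωL)
Y = (0.04049 − j0.02461) S
|Y| = 0.04738 S → |Z| = 1/|Y| = 21.11 Ω, ∠Z = −∠Y = 31.29°
I = V/|Z| = 82.91 mA
P = VI cos φ = 1.75 × 0.08291 × cos(31.29°) = 124.0 mW

124.0 mW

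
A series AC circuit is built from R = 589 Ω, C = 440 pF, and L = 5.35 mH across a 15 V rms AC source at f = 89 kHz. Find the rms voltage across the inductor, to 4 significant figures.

ω = 2πf = 559200 rad/s
X_L = ωL = 2992 Ω
X_C = 1/(ωC) = 4064 Ω
Net reactance X = X_L − X_C = -1072 Ω
Z = 589.0 − j1072 Ω
|Z| = √(589.0² + 1072²) = 1224 Ω
I = V/|Z| = 12.26 mA
V_L = I·|Z_L| = 0.01226 × 2992 = 36.68 V

36.68 V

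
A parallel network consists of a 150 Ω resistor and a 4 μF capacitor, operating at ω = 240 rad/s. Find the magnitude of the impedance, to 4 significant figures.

X_C = 1/(ωC) = 1042 Ω
Parallel: admittances add. Y = 1/R + jωC
Y = (0.006667 + j0.0009600) S
|Y| = 0.006735 S → |Z| = 1/|Y| = 148.5 Ω, ∠Z = −∠Y = -8.194°

148.5 Ω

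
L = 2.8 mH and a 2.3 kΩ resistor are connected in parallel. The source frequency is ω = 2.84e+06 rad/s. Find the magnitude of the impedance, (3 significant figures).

X_L = ωL = 7950 Ω
Parallel: admittances add. Y = 1/R + 1/(jωL)
Y = (0.000435 − j0.000126) S
|Y| = 0.000453 S → |Z| = 1/|Y| = 2210 Ω, ∠Z = −∠Y = 16.1°

2210 Ω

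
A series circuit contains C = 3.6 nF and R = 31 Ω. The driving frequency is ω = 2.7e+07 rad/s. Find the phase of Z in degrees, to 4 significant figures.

-18.36°

X_C = 1/(ωC) = 10.29 Ω
Z = 31.00 − j10.29 Ω
|Z| = √(31.00² + 10.29²) = 32.66 Ω
∠Z = arctan(-10.29/31.00) = -18.36°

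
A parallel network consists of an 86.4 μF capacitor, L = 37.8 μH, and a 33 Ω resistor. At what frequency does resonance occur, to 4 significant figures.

ω₀ = 1/√(LC) = 1/√(3.78e-05 × 8.64e-05) = 17500 rad/s
f₀ = ω₀/(2π) = 2.785 kHz

2.785 kHz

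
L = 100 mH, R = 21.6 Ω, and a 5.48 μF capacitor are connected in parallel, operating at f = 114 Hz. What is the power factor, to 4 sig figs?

ω = 2πf = 716.3 rad/s
X_L = ωL = 71.63 Ω
X_C = 1/(ωC) = 254.8 Ω
Parallel: admittances add. Y = 1/R + 1/(jωL) + jωC
Y = (0.04630 − j0.01004) S
|Y| = 0.04737 S → |Z| = 1/|Y| = 21.11 Ω, ∠Z = −∠Y = 12.23°
cos φ = cos(12.23°) = 0.9773

0.9773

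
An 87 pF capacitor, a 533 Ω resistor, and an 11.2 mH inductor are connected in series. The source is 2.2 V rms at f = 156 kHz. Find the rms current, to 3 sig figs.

ω = 2πf = 980200 rad/s
X_L = ωL = 11000 Ω
X_C = 1/(ωC) = 11700 Ω
Net reactance X = X_L − X_C = -749 Ω
Z = 533 − j749 Ω
|Z| = √(533² + 749²) = 919 Ω
I = V/|Z| = 2.2/919 = 2.39 mA

2.39 mA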